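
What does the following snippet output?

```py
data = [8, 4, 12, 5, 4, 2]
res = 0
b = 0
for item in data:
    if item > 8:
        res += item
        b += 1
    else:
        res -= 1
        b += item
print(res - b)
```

item=8: not >8, res = 0-1 = -1; b=8
item=4: not >8, res = (-1)-1 = -2; b=12
item=12: >8, res = (-2)+12 = 10; b=13
item=5: not >8, res = 10-1 = 9; b=18
item=4: not >8, res = 9-1 = 8; b=22
item=2: not >8, res = 8-1 = 7; b=24
res-b = 7-24 = -17

-17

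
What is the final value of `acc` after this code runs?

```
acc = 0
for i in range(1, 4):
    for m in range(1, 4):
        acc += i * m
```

i=1,m=1: acc = 0+1 = 1
i=1,m=2: acc = 1+2 = 3
i=1,m=3: acc = 3+3 = 6
i=2,m=1: acc = 6+2 = 8
i=2,m=2: acc = 8+4 = 12
i=2,m=3: acc = 12+6 = 18
i=3,m=1: acc = 18+3 = 21
i=3,m=2: acc = 21+6 = 27
i=3,m=3: acc = 27+9 = 36

36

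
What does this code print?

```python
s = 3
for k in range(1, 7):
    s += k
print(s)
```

24

k=1: s = 3+1 = 4
k=2: s = 4+2 = 6
k=3: s = 6+3 = 9
k=4: s = 9+4 = 13
k=5: s = 13+5 = 18
k=6: s = 18+6 = 24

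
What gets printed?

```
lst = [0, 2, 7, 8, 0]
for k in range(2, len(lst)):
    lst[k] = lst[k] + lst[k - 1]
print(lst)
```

[0, 2, 9, 17, 17]

k=2: lst[2] = 7+2 = 9 → [0, 2, 9, 8, 0]
k=3: lst[3] = 8+9 = 17 → [0, 2, 9, 17, 0]
k=4: lst[4] = 0+17 = 17 → [0, 2, 9, 17, 17]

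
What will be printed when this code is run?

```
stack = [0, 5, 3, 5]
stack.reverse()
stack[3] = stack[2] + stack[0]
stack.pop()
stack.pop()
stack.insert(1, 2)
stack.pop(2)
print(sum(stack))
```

7

reverse → [5, 3, 5, 0]
stack[3] = stack[2]+stack[0] = 5+5 = 10 → [5, 3, 5, 10]
pop() removes 10 → [5, 3, 5]
pop() removes 5 → [5, 3]
insert 2 at 1 → [5, 2, 3]
pop(2) removes 3 → [5, 2]
sum = 7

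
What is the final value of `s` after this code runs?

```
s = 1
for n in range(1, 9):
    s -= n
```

-35

n=1: s = 1-1 = 0
n=2: s = 0-2 = -2
n=3: s = (-2)-3 = -5
n=4: s = (-5)-4 = -9
n=5: s = (-9)-5 = -14
n=6: s = (-14)-6 = -20
n=7: s = (-20)-7 = -27
n=8: s = (-27)-8 = -35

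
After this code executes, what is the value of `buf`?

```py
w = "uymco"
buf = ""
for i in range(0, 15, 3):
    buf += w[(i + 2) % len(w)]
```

i=0: add w[2]='m' → 'm'
i=3: add w[0]='u' → 'mu'
i=6: add w[3]='c' → 'muc'
i=9: add w[1]='y' → 'mucy'
i=12: add w[4]='o' → 'mucyo'

'mucyo'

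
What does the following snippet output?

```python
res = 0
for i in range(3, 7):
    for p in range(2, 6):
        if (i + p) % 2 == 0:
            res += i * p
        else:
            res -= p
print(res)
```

i=3,p=2: odd sum, res = 0-2 = -2
i=3,p=3: even sum, res = (-2)+9 = 7
i=3,p=4: odd sum, res = 7-4 = 3
i=3,p=5: even sum, res = 3+15 = 18
i=4,p=2: even sum, res = 18+8 = 26
i=4,p=3: odd sum, res = 26-3 = 23
i=4,p=4: even sum, res = 23+16 = 39
i=4,p=5: odd sum, res = 39-5 = 34
i=5,p=2: odd sum, res = 34-2 = 32
i=5,p=3: even sum, res = 32+15 = 47
i=5,p=4: odd sum, res = 47-4 = 43
i=5,p=5: even sum, res = 43+25 = 68
i=6,p=2: even sum, res = 68+12 = 80
i=6,p=3: odd sum, res = 80-3 = 77
i=6,p=4: even sum, res = 77+24 = 101
i=6,p=5: odd sum, res = 101-5 = 96

96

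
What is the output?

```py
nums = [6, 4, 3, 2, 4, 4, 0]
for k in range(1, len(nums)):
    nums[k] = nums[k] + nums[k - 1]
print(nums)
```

[6, 10, 13, 15, 19, 23, 23]

k=1: nums[1] = 4+6 = 10 → [6, 10, 3, 2, 4, 4, 0]
k=2: nums[2] = 3+10 = 13 → [6, 10, 13, 2, 4, 4, 0]
k=3: nums[3] = 2+13 = 15 → [6, 10, 13, 15, 4, 4, 0]
k=4: nums[4] = 4+15 = 19 → [6, 10, 13, 15, 19, 4, 0]
k=5: nums[5] = 4+19 = 23 → [6, 10, 13, 15, 19, 23, 0]
k=6: nums[6] = 0+23 = 23 → [6, 10, 13, 15, 19, 23, 23]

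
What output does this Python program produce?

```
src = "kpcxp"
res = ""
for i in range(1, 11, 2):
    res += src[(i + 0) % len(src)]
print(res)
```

pxkcp

i=1: add src[1]='p' → 'p'
i=3: add src[3]='x' → 'px'
i=5: add src[0]='k' → 'pxk'
i=7: add src[2]='c' → 'pxkc'
i=9: add src[4]='p' → 'pxkcp'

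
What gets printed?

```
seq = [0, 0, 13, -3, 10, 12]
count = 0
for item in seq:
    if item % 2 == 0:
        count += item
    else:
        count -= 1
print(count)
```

item=0: even, count = 0+0 = 0
item=0: even, count = 0+0 = 0
item=13: not even, count = 0-1 = -1
item=-3: not even, count = (-1)-1 = -2
item=10: even, count = (-2)+10 = 8
item=12: even, count = 8+12 = 20

20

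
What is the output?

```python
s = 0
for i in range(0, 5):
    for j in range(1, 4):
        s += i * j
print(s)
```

60

i=0,j=1: s = 0+0 = 0
i=0,j=2: s = 0+0 = 0
i=0,j=3: s = 0+0 = 0
i=1,j=1: s = 0+1 = 1
i=1,j=2: s = 1+2 = 3
i=1,j=3: s = 3+3 = 6
i=2,j=1: s = 6+2 = 8
i=2,j=2: s = 8+4 = 12
i=2,j=3: s = 12+6 = 18
i=3,j=1: s = 18+3 = 21
i=3,j=2: s = 21+6 = 27
i=3,j=3: s = 27+9 = 36
i=4,j=1: s = 36+4 = 40
i=4,j=2: s = 40+8 = 48
i=4,j=3: s = 48+12 = 60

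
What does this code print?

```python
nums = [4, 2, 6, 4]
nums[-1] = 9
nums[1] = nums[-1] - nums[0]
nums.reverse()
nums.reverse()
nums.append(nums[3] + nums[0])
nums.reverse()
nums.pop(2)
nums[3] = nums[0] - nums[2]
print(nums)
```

nums[-1] = 9 → [4, 2, 6, 9]
nums[1] = nums[-1]-nums[0] = 9-4 = 5 → [4, 5, 6, 9]
reverse → [9, 6, 5, 4]
reverse → [4, 5, 6, 9]
append nums[3]+nums[0] = 9+4 = 13 → [4, 5, 6, 9, 13]
reverse → [13, 9, 6, 5, 4]
pop(2) removes 6 → [13, 9, 5, 4]
nums[3] = nums[0]-nums[2] = 13-5 = 8 → [13, 9, 5, 8]

[13, 9, 5, 8]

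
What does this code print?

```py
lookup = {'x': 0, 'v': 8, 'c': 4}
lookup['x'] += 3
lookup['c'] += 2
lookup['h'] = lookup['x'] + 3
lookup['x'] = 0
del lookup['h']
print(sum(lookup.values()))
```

lookup['x'] = 0+3 = 3 → {'x': 3, 'v': 8, 'c': 4}
lookup['c'] = 4+2 = 6 → {'x': 3, 'v': 8, 'c': 6}
lookup['h'] = lookup['x']+3 = 6 → {'x': 3, 'v': 8, 'c': 6, 'h': 6}
lookup['x'] = 0 → {'x': 0, 'v': 8, 'c': 6, 'h': 6}
del 'h' → {'x': 0, 'v': 8, 'c': 6}
sum of values = 14

14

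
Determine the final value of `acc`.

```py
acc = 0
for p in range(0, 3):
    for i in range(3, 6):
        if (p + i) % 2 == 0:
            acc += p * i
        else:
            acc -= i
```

p=0,i=3: odd sum, acc = 0-3 = -3
p=0,i=4: even sum, acc = (-3)+0 = -3
p=0,i=5: odd sum, acc = (-3)-5 = -8
p=1,i=3: even sum, acc = (-8)+3 = -5
p=1,i=4: odd sum, acc = (-5)-4 = -9
p=1,i=5: even sum, acc = (-9)+5 = -4
p=2,i=3: odd sum, acc = (-4)-3 = -7
p=2,i=4: even sum, acc = (-7)+8 = 1
p=2,i=5: odd sum, acc = 1-5 = -4

-4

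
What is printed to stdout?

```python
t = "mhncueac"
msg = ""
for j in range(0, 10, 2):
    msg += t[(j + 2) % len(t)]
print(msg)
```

j=0: add t[2]='n' → 'n'
j=2: add t[4]='u' → 'nu'
j=4: add t[6]='a' → 'nua'
j=6: add t[0]='m' → 'nuam'
j=8: add t[2]='n' → 'nuamn'

nuamn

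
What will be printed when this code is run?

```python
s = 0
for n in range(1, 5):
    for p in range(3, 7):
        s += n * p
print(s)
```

180

n=1,p=3: s = 0+3 = 3
n=1,p=4: s = 3+4 = 7
n=1,p=5: s = 7+5 = 12
n=1,p=6: s = 12+6 = 18
n=2,p=3: s = 18+6 = 24
n=2,p=4: s = 24+8 = 32
n=2,p=5: s = 32+10 = 42
n=2,p=6: s = 42+12 = 54
n=3,p=3: s = 54+9 = 63
n=3,p=4: s = 63+12 = 75
n=3,p=5: s = 75+15 = 90
n=3,p=6: s = 90+18 = 108
n=4,p=3: s = 108+12 = 120
n=4,p=4: s = 120+16 = 136
n=4,p=5: s = 136+20 = 156
n=4,p=6: s = 156+24 = 180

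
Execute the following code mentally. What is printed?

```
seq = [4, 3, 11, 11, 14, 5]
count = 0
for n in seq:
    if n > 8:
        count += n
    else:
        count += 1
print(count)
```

n=4: not >8, count = 0+1 = 1
n=3: not >8, count = 1+1 = 2
n=11: >8, count = 2+11 = 13
n=11: >8, count = 13+11 = 24
n=14: >8, count = 24+14 = 38
n=5: not >8, count = 38+1 = 39

39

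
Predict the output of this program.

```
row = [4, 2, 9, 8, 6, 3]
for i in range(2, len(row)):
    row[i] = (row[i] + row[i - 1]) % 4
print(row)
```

[4, 2, 3, 3, 1, 0]

i=2: row[2] = (9+2)%4 = 3 → [4, 2, 3, 8, 6, 3]
i=3: row[3] = (8+3)%4 = 3 → [4, 2, 3, 3, 6, 3]
i=4: row[4] = (6+3)%4 = 1 → [4, 2, 3, 3, 1, 3]
i=5: row[5] = (3+1)%4 = 0 → [4, 2, 3, 3, 1, 0]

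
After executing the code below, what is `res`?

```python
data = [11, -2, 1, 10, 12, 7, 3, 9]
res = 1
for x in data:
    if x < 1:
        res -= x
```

3

x=11: not <1
x=-2: <1, res = 1-(-2) = 3
x=1: not <1
x=10: not <1
x=12: not <1
x=7: not <1
x=3: not <1
x=9: not <1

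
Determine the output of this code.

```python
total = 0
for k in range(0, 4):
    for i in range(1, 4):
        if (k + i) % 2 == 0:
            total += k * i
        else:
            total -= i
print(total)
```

k=0,i=1: odd sum, total = 0-1 = -1
k=0,i=2: even sum, total = (-1)+0 = -1
k=0,i=3: odd sum, total = (-1)-3 = -4
k=1,i=1: even sum, total = (-4)+1 = -3
k=1,i=2: odd sum, total = (-3)-2 = -5
k=1,i=3: even sum, total = (-5)+3 = -2
k=2,i=1: odd sum, total = (-2)-1 = -3
k=2,i=2: even sum, total = (-3)+4 = 1
k=2,i=3: odd sum, total = 1-3 = -2
k=3,i=1: even sum, total = (-2)+3 = 1
k=3,i=2: odd sum, total = 1-2 = -1
k=3,i=3: even sum, total = (-1)+9 = 8

8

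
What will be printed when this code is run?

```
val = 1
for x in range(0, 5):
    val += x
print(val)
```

x=0: val = 1+0 = 1
x=1: val = 1+1 = 2
x=2: val = 2+2 = 4
x=3: val = 4+3 = 7
x=4: val = 7+4 = 11

11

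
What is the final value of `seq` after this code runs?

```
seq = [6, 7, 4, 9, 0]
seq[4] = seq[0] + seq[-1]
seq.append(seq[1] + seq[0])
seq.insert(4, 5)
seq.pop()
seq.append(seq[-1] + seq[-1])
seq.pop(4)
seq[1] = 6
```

seq[4] = seq[0]+seq[-1] = 6+0 = 6 → [6, 7, 4, 9, 6]
append seq[1]+seq[0] = 7+6 = 13 → [6, 7, 4, 9, 6, 13]
insert 5 at 4 → [6, 7, 4, 9, 5, 6, 13]
pop() removes 13 → [6, 7, 4, 9, 5, 6]
append seq[-1]+seq[-1] = 6+6 = 12 → [6, 7, 4, 9, 5, 6, 12]
pop(4) removes 5 → [6, 7, 4, 9, 6, 12]
seq[1] = 6 → [6, 6, 4, 9, 6, 12]

[6, 6, 4, 9, 6, 12]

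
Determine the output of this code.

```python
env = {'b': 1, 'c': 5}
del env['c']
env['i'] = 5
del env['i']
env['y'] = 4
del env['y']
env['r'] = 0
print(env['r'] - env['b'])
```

-1

del 'c' → {'b': 1}
env['i'] = 5 → {'b': 1, 'i': 5}
del 'i' → {'b': 1}
env['y'] = 4 → {'b': 1, 'y': 4}
del 'y' → {'b': 1}
env['r'] = 0 → {'b': 1, 'r': 0}
env['r']-env['b'] = 0-1 = -1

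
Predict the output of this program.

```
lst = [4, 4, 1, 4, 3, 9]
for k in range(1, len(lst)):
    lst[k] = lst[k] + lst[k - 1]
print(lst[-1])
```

k=1: lst[1] = 4+4 = 8 → [4, 8, 1, 4, 3, 9]
k=2: lst[2] = 1+8 = 9 → [4, 8, 9, 4, 3, 9]
k=3: lst[3] = 4+9 = 13 → [4, 8, 9, 13, 3, 9]
k=4: lst[4] = 3+13 = 16 → [4, 8, 9, 13, 16, 9]
k=5: lst[5] = 9+16 = 25 → [4, 8, 9, 13, 16, 25]

25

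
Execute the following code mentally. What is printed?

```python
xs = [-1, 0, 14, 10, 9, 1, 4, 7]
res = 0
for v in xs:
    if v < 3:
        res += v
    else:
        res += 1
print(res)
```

5

v=-1: <3, res = 0+(-1) = -1
v=0: <3, res = (-1)+0 = -1
v=14: not <3, res = (-1)+1 = 0
v=10: not <3, res = 0+1 = 1
v=9: not <3, res = 1+1 = 2
v=1: <3, res = 2+1 = 3
v=4: not <3, res = 3+1 = 4
v=7: not <3, res = 4+1 = 5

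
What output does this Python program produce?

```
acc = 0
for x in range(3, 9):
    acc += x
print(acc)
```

x=3: acc = 0+3 = 3
x=4: acc = 3+4 = 7
x=5: acc = 7+5 = 12
x=6: acc = 12+6 = 18
x=7: acc = 18+7 = 25
x=8: acc = 25+8 = 33

33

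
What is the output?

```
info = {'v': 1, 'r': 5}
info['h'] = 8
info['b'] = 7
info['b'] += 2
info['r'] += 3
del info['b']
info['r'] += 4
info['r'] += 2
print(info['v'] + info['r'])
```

info['h'] = 8 → {'v': 1, 'r': 5, 'h': 8}
info['b'] = 7 → {'v': 1, 'r': 5, 'h': 8, 'b': 7}
info['b'] = 7+2 = 9 → {'v': 1, 'r': 5, 'h': 8, 'b': 9}
info['r'] = 5+3 = 8 → {'v': 1, 'r': 8, 'h': 8, 'b': 9}
del 'b' → {'v': 1, 'r': 8, 'h': 8}
info['r'] = 8+4 = 12 → {'v': 1, 'r': 12, 'h': 8}
info['r'] = 12+2 = 14 → {'v': 1, 'r': 14, 'h': 8}
info['v']+info['r'] = 1+14 = 15

15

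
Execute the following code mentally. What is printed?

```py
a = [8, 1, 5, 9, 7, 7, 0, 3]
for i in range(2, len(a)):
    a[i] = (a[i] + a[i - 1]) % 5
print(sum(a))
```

22

i=2: a[2] = (5+1)%5 = 1 → [8, 1, 1, 9, 7, 7, 0, 3]
i=3: a[3] = (9+1)%5 = 0 → [8, 1, 1, 0, 7, 7, 0, 3]
i=4: a[4] = (7+0)%5 = 2 → [8, 1, 1, 0, 2, 7, 0, 3]
i=5: a[5] = (7+2)%5 = 4 → [8, 1, 1, 0, 2, 4, 0, 3]
i=6: a[6] = (0+4)%5 = 4 → [8, 1, 1, 0, 2, 4, 4, 3]
i=7: a[7] = (3+4)%5 = 2 → [8, 1, 1, 0, 2, 4, 4, 2]
sum = 22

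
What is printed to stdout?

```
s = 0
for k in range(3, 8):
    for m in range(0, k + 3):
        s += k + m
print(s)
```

k=3,m=0: s = 0+3 = 3
k=3,m=1: s = 3+4 = 7
k=3,m=2: s = 7+5 = 12
k=3,m=3: s = 12+6 = 18
k=3,m=4: s = 18+7 = 25
k=3,m=5: s = 25+8 = 33
k=4,m=0: s = 33+4 = 37
k=4,m=1: s = 37+5 = 42
k=4,m=2: s = 42+6 = 48
k=4,m=3: s = 48+7 = 55
k=4,m=4: s = 55+8 = 63
k=4,m=5: s = 63+9 = 72
k=4,m=6: s = 72+10 = 82
k=5,m=0: s = 82+5 = 87
k=5,m=1: s = 87+6 = 93
k=5,m=2: s = 93+7 = 100
k=5,m=3: s = 100+8 = 108
k=5,m=4: s = 108+9 = 117
k=5,m=5: s = 117+10 = 127
k=5,m=6: s = 127+11 = 138
k=5,m=7: s = 138+12 = 150
k=6,m=0: s = 150+6 = 156
k=6,m=1: s = 156+7 = 163
k=6,m=2: s = 163+8 = 171
k=6,m=3: s = 171+9 = 180
k=6,m=4: s = 180+10 = 190
k=6,m=5: s = 190+11 = 201
k=6,m=6: s = 201+12 = 213
k=6,m=7: s = 213+13 = 226
k=6,m=8: s = 226+14 = 240
k=7,m=0: s = 240+7 = 247
k=7,m=1: s = 247+8 = 255
k=7,m=2: s = 255+9 = 264
k=7,m=3: s = 264+10 = 274
k=7,m=4: s = 274+11 = 285
k=7,m=5: s = 285+12 = 297
k=7,m=6: s = 297+13 = 310
k=7,m=7: s = 310+14 = 324
k=7,m=8: s = 324+15 = 339
k=7,m=9: s = 339+16 = 355

355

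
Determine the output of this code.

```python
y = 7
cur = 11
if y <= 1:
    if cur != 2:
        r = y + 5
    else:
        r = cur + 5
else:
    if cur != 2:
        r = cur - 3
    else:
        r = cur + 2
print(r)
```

y=7, cur=11
y <= 1 is False; cur != 2 is True
→ r = cur - 3 = 8

8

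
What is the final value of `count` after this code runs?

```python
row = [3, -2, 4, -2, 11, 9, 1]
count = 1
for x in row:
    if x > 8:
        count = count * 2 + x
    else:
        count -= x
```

x=3: not >8, count = 1-3 = -2
x=-2: not >8, count = (-2)-(-2) = 0
x=4: not >8, count = 0-4 = -4
x=-2: not >8, count = (-4)-(-2) = -2
x=11: >8, count = (-2)*2+11 = 7
x=9: >8, count = 7*2+9 = 23
x=1: not >8, count = 23-1 = 22

22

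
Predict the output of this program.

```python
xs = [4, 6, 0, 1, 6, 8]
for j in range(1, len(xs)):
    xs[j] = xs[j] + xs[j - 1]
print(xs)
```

[4, 10, 10, 11, 17, 25]

j=1: xs[1] = 6+4 = 10 → [4, 10, 0, 1, 6, 8]
j=2: xs[2] = 0+10 = 10 → [4, 10, 10, 1, 6, 8]
j=3: xs[3] = 1+10 = 11 → [4, 10, 10, 11, 6, 8]
j=4: xs[4] = 6+11 = 17 → [4, 10, 10, 11, 17, 8]
j=5: xs[5] = 8+17 = 25 → [4, 10, 10, 11, 17, 25]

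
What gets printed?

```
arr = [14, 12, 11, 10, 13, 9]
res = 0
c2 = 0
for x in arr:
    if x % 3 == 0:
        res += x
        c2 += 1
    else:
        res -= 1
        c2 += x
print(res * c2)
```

x=14: not %3==0, res = 0-1 = -1; c2=14
x=12: %3==0, res = (-1)+12 = 11; c2=15
x=11: not %3==0, res = 11-1 = 10; c2=26
x=10: not %3==0, res = 10-1 = 9; c2=36
x=13: not %3==0, res = 9-1 = 8; c2=49
x=9: %3==0, res = 8+9 = 17; c2=50
res*c2 = 17*50 = 850

850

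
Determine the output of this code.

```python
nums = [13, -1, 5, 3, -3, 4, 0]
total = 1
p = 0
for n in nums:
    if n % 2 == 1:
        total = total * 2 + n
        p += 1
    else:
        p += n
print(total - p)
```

n=13: odd, total = 1*2+13 = 15; p=1
n=-1: odd, total = 15*2+(-1) = 29; p=2
n=5: odd, total = 29*2+5 = 63; p=3
n=3: odd, total = 63*2+3 = 129; p=4
n=-3: odd, total = 129*2+(-3) = 255; p=5
n=4: not odd; p=9
n=0: not odd; p=9
total-p = 255-9 = 246

246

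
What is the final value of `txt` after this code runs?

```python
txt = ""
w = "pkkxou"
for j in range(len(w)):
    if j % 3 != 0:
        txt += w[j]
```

j=0: skip
j=1: add 'k' → 'k'
j=2: add 'k' → 'kk'
j=3: skip
j=4: add 'o' → 'kko'
j=5: add 'u' → 'kkou'

'kkou'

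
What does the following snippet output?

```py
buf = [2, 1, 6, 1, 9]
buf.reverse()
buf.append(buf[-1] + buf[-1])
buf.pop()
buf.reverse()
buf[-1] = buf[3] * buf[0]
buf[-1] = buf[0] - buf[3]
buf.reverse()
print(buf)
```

[1, 1, 6, 1, 2]

reverse → [9, 1, 6, 1, 2]
append buf[-1]+buf[-1] = 2+2 = 4 → [9, 1, 6, 1, 2, 4]
pop() removes 4 → [9, 1, 6, 1, 2]
reverse → [2, 1, 6, 1, 9]
buf[-1] = buf[3]*buf[0] = 1*2 = 2 → [2, 1, 6, 1, 2]
buf[-1] = buf[0]-buf[3] = 2-1 = 1 → [2, 1, 6, 1, 1]
reverse → [1, 1, 6, 1, 2]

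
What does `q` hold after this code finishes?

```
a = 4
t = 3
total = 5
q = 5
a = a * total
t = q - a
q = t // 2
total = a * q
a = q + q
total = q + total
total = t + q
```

a = 4*5 = 20
t = 5-20 = -15
q = (-15)//2 = -8
total = 20*(-8) = -160
a = (-8)+(-8) = -16
total = (-8)+(-160) = -168
total = (-15)+(-8) = -23

-8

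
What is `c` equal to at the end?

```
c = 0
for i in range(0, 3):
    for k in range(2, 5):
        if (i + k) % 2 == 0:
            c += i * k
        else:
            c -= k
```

3

i=0,k=2: even sum, c = 0+0 = 0
i=0,k=3: odd sum, c = 0-3 = -3
i=0,k=4: even sum, c = (-3)+0 = -3
i=1,k=2: odd sum, c = (-3)-2 = -5
i=1,k=3: even sum, c = (-5)+3 = -2
i=1,k=4: odd sum, c = (-2)-4 = -6
i=2,k=2: even sum, c = (-6)+4 = -2
i=2,k=3: odd sum, c = (-2)-3 = -5
i=2,k=4: even sum, c = (-5)+8 = 3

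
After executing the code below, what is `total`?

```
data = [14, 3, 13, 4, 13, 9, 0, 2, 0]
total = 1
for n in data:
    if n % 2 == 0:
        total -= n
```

-19

n=14: even, total = 1-14 = -13
n=3: not even
n=13: not even
n=4: even, total = (-13)-4 = -17
n=13: not even
n=9: not even
n=0: even, total = (-17)-0 = -17
n=2: even, total = (-17)-2 = -19
n=0: even, total = (-19)-0 = -19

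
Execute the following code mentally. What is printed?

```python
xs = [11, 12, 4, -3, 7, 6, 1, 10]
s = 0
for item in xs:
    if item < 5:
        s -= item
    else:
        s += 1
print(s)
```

item=11: not <5, s = 0+1 = 1
item=12: not <5, s = 1+1 = 2
item=4: <5, s = 2-4 = -2
item=-3: <5, s = (-2)-(-3) = 1
item=7: not <5, s = 1+1 = 2
item=6: not <5, s = 2+1 = 3
item=1: <5, s = 3-1 = 2
item=10: not <5, s = 2+1 = 3

3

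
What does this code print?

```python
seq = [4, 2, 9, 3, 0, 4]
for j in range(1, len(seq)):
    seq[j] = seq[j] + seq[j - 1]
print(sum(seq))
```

83

j=1: seq[1] = 2+4 = 6 → [4, 6, 9, 3, 0, 4]
j=2: seq[2] = 9+6 = 15 → [4, 6, 15, 3, 0, 4]
j=3: seq[3] = 3+15 = 18 → [4, 6, 15, 18, 0, 4]
j=4: seq[4] = 0+18 = 18 → [4, 6, 15, 18, 18, 4]
j=5: seq[5] = 4+18 = 22 → [4, 6, 15, 18, 18, 22]
sum = 83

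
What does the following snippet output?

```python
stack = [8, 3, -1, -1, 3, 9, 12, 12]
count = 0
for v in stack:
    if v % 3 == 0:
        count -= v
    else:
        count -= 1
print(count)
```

v=8: not %3==0, count = 0-1 = -1
v=3: %3==0, count = (-1)-3 = -4
v=-1: not %3==0, count = (-4)-1 = -5
v=-1: not %3==0, count = (-5)-1 = -6
v=3: %3==0, count = (-6)-3 = -9
v=9: %3==0, count = (-9)-9 = -18
v=12: %3==0, count = (-18)-12 = -30
v=12: %3==0, count = (-30)-12 = -42

-42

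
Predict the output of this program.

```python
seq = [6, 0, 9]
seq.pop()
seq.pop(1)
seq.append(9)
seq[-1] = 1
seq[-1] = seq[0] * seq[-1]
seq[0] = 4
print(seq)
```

pop() removes 9 → [6, 0]
pop(1) removes 0 → [6]
append 9 → [6, 9]
seq[-1] = 1 → [6, 1]
seq[-1] = seq[0]*seq[-1] = 6*1 = 6 → [6, 6]
seq[0] = 4 → [4, 6]

[4, 6]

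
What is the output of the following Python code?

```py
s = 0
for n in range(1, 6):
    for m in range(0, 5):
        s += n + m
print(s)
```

n=1,m=0: s = 0+1 = 1
n=1,m=1: s = 1+2 = 3
n=1,m=2: s = 3+3 = 6
n=1,m=3: s = 6+4 = 10
n=1,m=4: s = 10+5 = 15
n=2,m=0: s = 15+2 = 17
n=2,m=1: s = 17+3 = 20
n=2,m=2: s = 20+4 = 24
n=2,m=3: s = 24+5 = 29
n=2,m=4: s = 29+6 = 35
n=3,m=0: s = 35+3 = 38
n=3,m=1: s = 38+4 = 42
n=3,m=2: s = 42+5 = 47
n=3,m=3: s = 47+6 = 53
n=3,m=4: s = 53+7 = 60
n=4,m=0: s = 60+4 = 64
n=4,m=1: s = 64+5 = 69
n=4,m=2: s = 69+6 = 75
n=4,m=3: s = 75+7 = 82
n=4,m=4: s = 82+8 = 90
n=5,m=0: s = 90+5 = 95
n=5,m=1: s = 95+6 = 101
n=5,m=2: s = 101+7 = 108
n=5,m=3: s = 108+8 = 116
n=5,m=4: s = 116+9 = 125

125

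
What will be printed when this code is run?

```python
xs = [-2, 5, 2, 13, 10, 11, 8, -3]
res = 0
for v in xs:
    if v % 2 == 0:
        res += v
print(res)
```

18

v=-2: even, res = 0+(-2) = -2
v=5: not even
v=2: even, res = (-2)+2 = 0
v=13: not even
v=10: even, res = 0+10 = 10
v=11: not even
v=8: even, res = 10+8 = 18
v=-3: not even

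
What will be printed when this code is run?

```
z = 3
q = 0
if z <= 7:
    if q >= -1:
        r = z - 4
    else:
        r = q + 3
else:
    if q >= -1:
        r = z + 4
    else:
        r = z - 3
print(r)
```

-1

z=3, q=0
z <= 7 is True; q >= -1 is True
→ r = z - 4 = -1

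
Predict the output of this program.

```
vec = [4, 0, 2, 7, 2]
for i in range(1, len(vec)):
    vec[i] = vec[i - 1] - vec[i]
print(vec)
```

i=1: vec[1] = 4-0 = 4 → [4, 4, 2, 7, 2]
i=2: vec[2] = 4-2 = 2 → [4, 4, 2, 7, 2]
i=3: vec[3] = 2-7 = -5 → [4, 4, 2, -5, 2]
i=4: vec[4] = (-5)-2 = -7 → [4, 4, 2, -5, -7]

[4, 4, 2, -5, -7]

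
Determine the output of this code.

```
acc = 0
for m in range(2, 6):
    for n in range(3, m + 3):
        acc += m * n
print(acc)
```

247

m=2,n=3: acc = 0+6 = 6
m=2,n=4: acc = 6+8 = 14
m=3,n=3: acc = 14+9 = 23
m=3,n=4: acc = 23+12 = 35
m=3,n=5: acc = 35+15 = 50
m=4,n=3: acc = 50+12 = 62
m=4,n=4: acc = 62+16 = 78
m=4,n=5: acc = 78+20 = 98
m=4,n=6: acc = 98+24 = 122
m=5,n=3: acc = 122+15 = 137
m=5,n=4: acc = 137+20 = 157
m=5,n=5: acc = 157+25 = 182
m=5,n=6: acc = 182+30 = 212
m=5,n=7: acc = 212+35 = 247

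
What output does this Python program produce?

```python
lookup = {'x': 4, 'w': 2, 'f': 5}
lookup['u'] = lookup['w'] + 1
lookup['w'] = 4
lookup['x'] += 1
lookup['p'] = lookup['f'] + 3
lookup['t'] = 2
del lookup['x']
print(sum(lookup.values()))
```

22

lookup['u'] = lookup['w']+1 = 3 → {'x': 4, 'w': 2, 'f': 5, 'u': 3}
lookup['w'] = 4 → {'x': 4, 'w': 4, 'f': 5, 'u': 3}
lookup['x'] = 4+1 = 5 → {'x': 5, 'w': 4, 'f': 5, 'u': 3}
lookup['p'] = lookup['f']+3 = 8 → {'x': 5, 'w': 4, 'f': 5, 'u': 3, 'p': 8}
lookup['t'] = 2 → {'x': 5, 'w': 4, 'f': 5, 'u': 3, 'p': 8, 't': 2}
del 'x' → {'w': 4, 'f': 5, 'u': 3, 'p': 8, 't': 2}
sum of values = 22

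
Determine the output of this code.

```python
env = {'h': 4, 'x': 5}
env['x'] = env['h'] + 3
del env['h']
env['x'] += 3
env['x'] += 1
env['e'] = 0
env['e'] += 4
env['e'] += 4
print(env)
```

env['x'] = env['h']+3 = 7 → {'h': 4, 'x': 7}
del 'h' → {'x': 7}
env['x'] = 7+3 = 10 → {'x': 10}
env['x'] = 10+1 = 11 → {'x': 11}
env['e'] = 0 → {'x': 11, 'e': 0}
env['e'] = 0+4 = 4 → {'x': 11, 'e': 4}
env['e'] = 4+4 = 8 → {'x': 11, 'e': 8}

{'x': 11, 'e': 8}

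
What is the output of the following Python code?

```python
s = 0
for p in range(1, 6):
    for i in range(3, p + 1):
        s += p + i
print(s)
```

p=3,i=3: s = 0+6 = 6
p=4,i=3: s = 6+7 = 13
p=4,i=4: s = 13+8 = 21
p=5,i=3: s = 21+8 = 29
p=5,i=4: s = 29+9 = 38
p=5,i=5: s = 38+10 = 48

48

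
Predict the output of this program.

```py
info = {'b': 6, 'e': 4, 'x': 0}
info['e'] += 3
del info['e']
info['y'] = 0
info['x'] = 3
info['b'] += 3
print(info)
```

info['e'] = 4+3 = 7 → {'b': 6, 'e': 7, 'x': 0}
del 'e' → {'b': 6, 'x': 0}
info['y'] = 0 → {'b': 6, 'x': 0, 'y': 0}
info['x'] = 3 → {'b': 6, 'x': 3, 'y': 0}
info['b'] = 6+3 = 9 → {'b': 9, 'x': 3, 'y': 0}

{'b': 9, 'x': 3, 'y': 0}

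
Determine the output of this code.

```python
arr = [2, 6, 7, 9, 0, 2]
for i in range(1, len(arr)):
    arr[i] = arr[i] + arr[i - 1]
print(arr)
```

i=1: arr[1] = 6+2 = 8 → [2, 8, 7, 9, 0, 2]
i=2: arr[2] = 7+8 = 15 → [2, 8, 15, 9, 0, 2]
i=3: arr[3] = 9+15 = 24 → [2, 8, 15, 24, 0, 2]
i=4: arr[4] = 0+24 = 24 → [2, 8, 15, 24, 24, 2]
i=5: arr[5] = 2+24 = 26 → [2, 8, 15, 24, 24, 26]

[2, 8, 15, 24, 24, 26]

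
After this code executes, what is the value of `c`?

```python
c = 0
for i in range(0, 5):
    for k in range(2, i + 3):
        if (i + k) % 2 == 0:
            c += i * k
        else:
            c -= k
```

68

i=0,k=2: even sum, c = 0+0 = 0
i=1,k=2: odd sum, c = 0-2 = -2
i=1,k=3: even sum, c = (-2)+3 = 1
i=2,k=2: even sum, c = 1+4 = 5
i=2,k=3: odd sum, c = 5-3 = 2
i=2,k=4: even sum, c = 2+8 = 10
i=3,k=2: odd sum, c = 10-2 = 8
i=3,k=3: even sum, c = 8+9 = 17
i=3,k=4: odd sum, c = 17-4 = 13
i=3,k=5: even sum, c = 13+15 = 28
i=4,k=2: even sum, c = 28+8 = 36
i=4,k=3: odd sum, c = 36-3 = 33
i=4,k=4: even sum, c = 33+16 = 49
i=4,k=5: odd sum, c = 49-5 = 44
i=4,k=6: even sum, c = 44+24 = 68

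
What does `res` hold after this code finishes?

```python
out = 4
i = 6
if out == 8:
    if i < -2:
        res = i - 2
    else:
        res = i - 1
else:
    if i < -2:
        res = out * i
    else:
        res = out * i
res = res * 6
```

144

out=4, i=6
out == 8 is False; i < -2 is False
→ res = out * i = 24
res = 24*6 = 144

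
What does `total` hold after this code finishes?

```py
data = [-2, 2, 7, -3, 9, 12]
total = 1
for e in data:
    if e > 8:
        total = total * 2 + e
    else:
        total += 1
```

e=-2: not >8, total = 1+1 = 2
e=2: not >8, total = 2+1 = 3
e=7: not >8, total = 3+1 = 4
e=-3: not >8, total = 4+1 = 5
e=9: >8, total = 5*2+9 = 19
e=12: >8, total = 19*2+12 = 50

50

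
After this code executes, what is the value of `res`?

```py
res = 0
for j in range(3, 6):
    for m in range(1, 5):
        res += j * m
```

j=3,m=1: res = 0+3 = 3
j=3,m=2: res = 3+6 = 9
j=3,m=3: res = 9+9 = 18
j=3,m=4: res = 18+12 = 30
j=4,m=1: res = 30+4 = 34
j=4,m=2: res = 34+8 = 42
j=4,m=3: res = 42+12 = 54
j=4,m=4: res = 54+16 = 70
j=5,m=1: res = 70+5 = 75
j=5,m=2: res = 75+10 = 85
j=5,m=3: res = 85+15 = 100
j=5,m=4: res = 100+20 = 120

120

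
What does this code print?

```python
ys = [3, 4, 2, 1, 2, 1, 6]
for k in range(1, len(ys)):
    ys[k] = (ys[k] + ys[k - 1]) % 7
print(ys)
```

k=1: ys[1] = (4+3)%7 = 0 → [3, 0, 2, 1, 2, 1, 6]
k=2: ys[2] = (2+0)%7 = 2 → [3, 0, 2, 1, 2, 1, 6]
k=3: ys[3] = (1+2)%7 = 3 → [3, 0, 2, 3, 2, 1, 6]
k=4: ys[4] = (2+3)%7 = 5 → [3, 0, 2, 3, 5, 1, 6]
k=5: ys[5] = (1+5)%7 = 6 → [3, 0, 2, 3, 5, 6, 6]
k=6: ys[6] = (6+6)%7 = 5 → [3, 0, 2, 3, 5, 6, 5]

[3, 0, 2, 3, 5, 6, 5]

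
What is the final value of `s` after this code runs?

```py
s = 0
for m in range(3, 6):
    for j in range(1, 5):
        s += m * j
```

m=3,j=1: s = 0+3 = 3
m=3,j=2: s = 3+6 = 9
m=3,j=3: s = 9+9 = 18
m=3,j=4: s = 18+12 = 30
m=4,j=1: s = 30+4 = 34
m=4,j=2: s = 34+8 = 42
m=4,j=3: s = 42+12 = 54
m=4,j=4: s = 54+16 = 70
m=5,j=1: s = 70+5 = 75
m=5,j=2: s = 75+10 = 85
m=5,j=3: s = 85+15 = 100
m=5,j=4: s = 100+20 = 120

120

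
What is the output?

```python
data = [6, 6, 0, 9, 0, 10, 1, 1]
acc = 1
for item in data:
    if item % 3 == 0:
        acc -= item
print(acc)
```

item=6: %3==0, acc = 1-6 = -5
item=6: %3==0, acc = (-5)-6 = -11
item=0: %3==0, acc = (-11)-0 = -11
item=9: %3==0, acc = (-11)-9 = -20
item=0: %3==0, acc = (-20)-0 = -20
item=10: not %3==0
item=1: not %3==0
item=1: not %3==0

-20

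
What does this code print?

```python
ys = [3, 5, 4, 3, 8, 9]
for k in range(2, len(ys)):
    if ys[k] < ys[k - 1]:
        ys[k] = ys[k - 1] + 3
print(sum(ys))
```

k=2: 4<5, ys[2] = 5+3 = 8 → [3, 5, 8, 3, 8, 9]
k=3: 3<8, ys[3] = 8+3 = 11 → [3, 5, 8, 11, 8, 9]
k=4: 8<11, ys[4] = 11+3 = 14 → [3, 5, 8, 11, 14, 9]
k=5: 9<14, ys[5] = 14+3 = 17 → [3, 5, 8, 11, 14, 17]
sum = 58

58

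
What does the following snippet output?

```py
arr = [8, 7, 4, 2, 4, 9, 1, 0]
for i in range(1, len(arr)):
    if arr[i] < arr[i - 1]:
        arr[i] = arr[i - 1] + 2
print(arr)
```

i=1: 7<8, arr[1] = 8+2 = 10 → [8, 10, 4, 2, 4, 9, 1, 0]
i=2: 4<10, arr[2] = 10+2 = 12 → [8, 10, 12, 2, 4, 9, 1, 0]
i=3: 2<12, arr[3] = 12+2 = 14 → [8, 10, 12, 14, 4, 9, 1, 0]
i=4: 4<14, arr[4] = 14+2 = 16 → [8, 10, 12, 14, 16, 9, 1, 0]
i=5: 9<16, arr[5] = 16+2 = 18 → [8, 10, 12, 14, 16, 18, 1, 0]
i=6: 1<18, arr[6] = 18+2 = 20 → [8, 10, 12, 14, 16, 18, 20, 0]
i=7: 0<20, arr[7] = 20+2 = 22 → [8, 10, 12, 14, 16, 18, 20, 22]

[8, 10, 12, 14, 16, 18, 20, 22]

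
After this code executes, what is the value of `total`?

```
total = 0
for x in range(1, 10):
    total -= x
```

-45

x=1: total = 0-1 = -1
x=2: total = (-1)-2 = -3
x=3: total = (-3)-3 = -6
x=4: total = (-6)-4 = -10
x=5: total = (-10)-5 = -15
x=6: total = (-15)-6 = -21
x=7: total = (-21)-7 = -28
x=8: total = (-28)-8 = -36
x=9: total = (-36)-9 = -45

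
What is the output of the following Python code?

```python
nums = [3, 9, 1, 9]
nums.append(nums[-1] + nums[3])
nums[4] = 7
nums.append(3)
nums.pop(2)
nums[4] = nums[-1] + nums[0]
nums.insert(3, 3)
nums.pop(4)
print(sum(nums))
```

append nums[-1]+nums[3] = 9+9 = 18 → [3, 9, 1, 9, 18]
nums[4] = 7 → [3, 9, 1, 9, 7]
append 3 → [3, 9, 1, 9, 7, 3]
pop(2) removes 1 → [3, 9, 9, 7, 3]
nums[4] = nums[-1]+nums[0] = 3+3 = 6 → [3, 9, 9, 7, 6]
insert 3 at 3 → [3, 9, 9, 3, 7, 6]
pop(4) removes 7 → [3, 9, 9, 3, 6]
sum = 30

30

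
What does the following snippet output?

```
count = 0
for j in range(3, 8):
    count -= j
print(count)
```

-25

j=3: count = 0-3 = -3
j=4: count = (-3)-4 = -7
j=5: count = (-7)-5 = -12
j=6: count = (-12)-6 = -18
j=7: count = (-18)-7 = -25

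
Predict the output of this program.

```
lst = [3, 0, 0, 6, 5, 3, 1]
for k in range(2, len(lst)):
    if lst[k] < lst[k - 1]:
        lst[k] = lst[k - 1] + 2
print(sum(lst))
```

39

k=2: 0>=0, unchanged → [3, 0, 0, 6, 5, 3, 1]
k=3: 6>=0, unchanged → [3, 0, 0, 6, 5, 3, 1]
k=4: 5<6, lst[4] = 6+2 = 8 → [3, 0, 0, 6, 8, 3, 1]
k=5: 3<8, lst[5] = 8+2 = 10 → [3, 0, 0, 6, 8, 10, 1]
k=6: 1<10, lst[6] = 10+2 = 12 → [3, 0, 0, 6, 8, 10, 12]
sum = 39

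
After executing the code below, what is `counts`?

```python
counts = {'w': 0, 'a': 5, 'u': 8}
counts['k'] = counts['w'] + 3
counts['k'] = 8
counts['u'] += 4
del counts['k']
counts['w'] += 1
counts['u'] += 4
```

counts['k'] = counts['w']+3 = 3 → {'w': 0, 'a': 5, 'u': 8, 'k': 3}
counts['k'] = 8 → {'w': 0, 'a': 5, 'u': 8, 'k': 8}
counts['u'] = 8+4 = 12 → {'w': 0, 'a': 5, 'u': 12, 'k': 8}
del 'k' → {'w': 0, 'a': 5, 'u': 12}
counts['w'] = 0+1 = 1 → {'w': 1, 'a': 5, 'u': 12}
counts['u'] = 12+4 = 16 → {'w': 1, 'a': 5, 'u': 16}

{'w': 1, 'a': 5, 'u': 16}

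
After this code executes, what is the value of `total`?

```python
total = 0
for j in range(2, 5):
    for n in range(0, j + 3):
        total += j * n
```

149

j=2,n=0: total = 0+0 = 0
j=2,n=1: total = 0+2 = 2
j=2,n=2: total = 2+4 = 6
j=2,n=3: total = 6+6 = 12
j=2,n=4: total = 12+8 = 20
j=3,n=0: total = 20+0 = 20
j=3,n=1: total = 20+3 = 23
j=3,n=2: total = 23+6 = 29
j=3,n=3: total = 29+9 = 38
j=3,n=4: total = 38+12 = 50
j=3,n=5: total = 50+15 = 65
j=4,n=0: total = 65+0 = 65
j=4,n=1: total = 65+4 = 69
j=4,n=2: total = 69+8 = 77
j=4,n=3: total = 77+12 = 89
j=4,n=4: total = 89+16 = 105
j=4,n=5: total = 105+20 = 125
j=4,n=6: total = 125+24 = 149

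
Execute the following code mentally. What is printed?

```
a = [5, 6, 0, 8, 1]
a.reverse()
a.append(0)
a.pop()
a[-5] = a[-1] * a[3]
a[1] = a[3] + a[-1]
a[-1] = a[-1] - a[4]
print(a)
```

[30, 11, 0, 6, 0]

reverse → [1, 8, 0, 6, 5]
append 0 → [1, 8, 0, 6, 5, 0]
pop() removes 0 → [1, 8, 0, 6, 5]
a[-5] = a[-1]*a[3] = 5*6 = 30 → [30, 8, 0, 6, 5]
a[1] = a[3]+a[-1] = 6+5 = 11 → [30, 11, 0, 6, 5]
a[-1] = a[-1]-a[4] = 5-5 = 0 → [30, 11, 0, 6, 0]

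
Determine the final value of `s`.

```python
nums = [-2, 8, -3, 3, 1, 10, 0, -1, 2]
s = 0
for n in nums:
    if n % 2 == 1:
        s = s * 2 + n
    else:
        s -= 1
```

n=-2: not odd, s = 0-1 = -1
n=8: not odd, s = (-1)-1 = -2
n=-3: odd, s = (-2)*2+(-3) = -7
n=3: odd, s = (-7)*2+3 = -11
n=1: odd, s = (-11)*2+1 = -21
n=10: not odd, s = (-21)-1 = -22
n=0: not odd, s = (-22)-1 = -23
n=-1: odd, s = (-23)*2+(-1) = -47
n=2: not odd, s = (-47)-1 = -48

-48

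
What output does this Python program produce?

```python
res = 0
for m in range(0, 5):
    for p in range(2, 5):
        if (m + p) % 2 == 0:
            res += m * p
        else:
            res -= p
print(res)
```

27

m=0,p=2: even sum, res = 0+0 = 0
m=0,p=3: odd sum, res = 0-3 = -3
m=0,p=4: even sum, res = (-3)+0 = -3
m=1,p=2: odd sum, res = (-3)-2 = -5
m=1,p=3: even sum, res = (-5)+3 = -2
m=1,p=4: odd sum, res = (-2)-4 = -6
m=2,p=2: even sum, res = (-6)+4 = -2
m=2,p=3: odd sum, res = (-2)-3 = -5
m=2,p=4: even sum, res = (-5)+8 = 3
m=3,p=2: odd sum, res = 3-2 = 1
m=3,p=3: even sum, res = 1+9 = 10
m=3,p=4: odd sum, res = 10-4 = 6
m=4,p=2: even sum, res = 6+8 = 14
m=4,p=3: odd sum, res = 14-3 = 11
m=4,p=4: even sum, res = 11+16 = 27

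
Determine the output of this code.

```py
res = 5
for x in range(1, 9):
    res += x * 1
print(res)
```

41

x=1: res = 5+1*1 = 6
x=2: res = 6+2*1 = 8
x=3: res = 8+3*1 = 11
x=4: res = 11+4*1 = 15
x=5: res = 15+5*1 = 20
x=6: res = 20+6*1 = 26
x=7: res = 26+7*1 = 33
x=8: res = 33+8*1 = 41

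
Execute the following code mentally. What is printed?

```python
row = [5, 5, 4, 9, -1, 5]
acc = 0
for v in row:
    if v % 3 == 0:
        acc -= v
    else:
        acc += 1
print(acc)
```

v=5: not %3==0, acc = 0+1 = 1
v=5: not %3==0, acc = 1+1 = 2
v=4: not %3==0, acc = 2+1 = 3
v=9: %3==0, acc = 3-9 = -6
v=-1: not %3==0, acc = (-6)+1 = -5
v=5: not %3==0, acc = (-5)+1 = -4

-4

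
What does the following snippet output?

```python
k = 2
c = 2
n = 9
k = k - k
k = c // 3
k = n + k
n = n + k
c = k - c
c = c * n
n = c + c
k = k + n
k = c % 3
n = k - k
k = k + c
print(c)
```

k = 2-2 = 0
k = 2//3 = 0
k = 9+0 = 9
n = 9+9 = 18
c = 9-2 = 7
c = 7*18 = 126
n = 126+126 = 252
k = 9+252 = 261
k = 126%3 = 0
n = 0-0 = 0
k = 0+126 = 126

126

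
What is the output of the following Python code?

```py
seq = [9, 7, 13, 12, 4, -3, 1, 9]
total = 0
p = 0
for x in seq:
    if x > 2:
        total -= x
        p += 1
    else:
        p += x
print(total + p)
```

x=9: >2, total = 0-9 = -9; p=1
x=7: >2, total = (-9)-7 = -16; p=2
x=13: >2, total = (-16)-13 = -29; p=3
x=12: >2, total = (-29)-12 = -41; p=4
x=4: >2, total = (-41)-4 = -45; p=5
x=-3: not >2; p=2
x=1: not >2; p=3
x=9: >2, total = (-45)-9 = -54; p=4
total+p = (-54)+4 = -50

-50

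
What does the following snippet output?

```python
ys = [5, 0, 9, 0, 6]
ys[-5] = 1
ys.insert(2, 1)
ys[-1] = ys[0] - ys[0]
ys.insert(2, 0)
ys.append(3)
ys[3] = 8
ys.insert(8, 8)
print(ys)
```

[1, 0, 0, 8, 9, 0, 0, 3, 8]

ys[-5] = 1 → [1, 0, 9, 0, 6]
insert 1 at 2 → [1, 0, 1, 9, 0, 6]
ys[-1] = ys[0]-ys[0] = 1-1 = 0 → [1, 0, 1, 9, 0, 0]
insert 0 at 2 → [1, 0, 0, 1, 9, 0, 0]
append 3 → [1, 0, 0, 1, 9, 0, 0, 3]
ys[3] = 8 → [1, 0, 0, 8, 9, 0, 0, 3]
insert 8 at 8 → [1, 0, 0, 8, 9, 0, 0, 3, 8]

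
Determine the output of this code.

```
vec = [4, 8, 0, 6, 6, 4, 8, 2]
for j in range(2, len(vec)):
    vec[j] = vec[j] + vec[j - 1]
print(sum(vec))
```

j=2: vec[2] = 0+8 = 8 → [4, 8, 8, 6, 6, 4, 8, 2]
j=3: vec[3] = 6+8 = 14 → [4, 8, 8, 14, 6, 4, 8, 2]
j=4: vec[4] = 6+14 = 20 → [4, 8, 8, 14, 20, 4, 8, 2]
j=5: vec[5] = 4+20 = 24 → [4, 8, 8, 14, 20, 24, 8, 2]
j=6: vec[6] = 8+24 = 32 → [4, 8, 8, 14, 20, 24, 32, 2]
j=7: vec[7] = 2+32 = 34 → [4, 8, 8, 14, 20, 24, 32, 34]
sum = 144

144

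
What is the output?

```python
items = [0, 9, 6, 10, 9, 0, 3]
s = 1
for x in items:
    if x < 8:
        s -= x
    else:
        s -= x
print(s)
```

-36

x=0: <8, s = 1-0 = 1
x=9: not <8, s = 1-9 = -8
x=6: <8, s = (-8)-6 = -14
x=10: not <8, s = (-14)-10 = -24
x=9: not <8, s = (-24)-9 = -33
x=0: <8, s = (-33)-0 = -33
x=3: <8, s = (-33)-3 = -36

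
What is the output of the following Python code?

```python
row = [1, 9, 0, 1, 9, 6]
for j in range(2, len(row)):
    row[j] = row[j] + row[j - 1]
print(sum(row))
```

73

j=2: row[2] = 0+9 = 9 → [1, 9, 9, 1, 9, 6]
j=3: row[3] = 1+9 = 10 → [1, 9, 9, 10, 9, 6]
j=4: row[4] = 9+10 = 19 → [1, 9, 9, 10, 19, 6]
j=5: row[5] = 6+19 = 25 → [1, 9, 9, 10, 19, 25]
sum = 73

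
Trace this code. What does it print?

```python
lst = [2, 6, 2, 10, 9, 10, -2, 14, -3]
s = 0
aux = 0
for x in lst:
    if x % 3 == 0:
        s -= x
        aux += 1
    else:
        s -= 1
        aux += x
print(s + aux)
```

x=2: not %3==0, s = 0-1 = -1; aux=2
x=6: %3==0, s = (-1)-6 = -7; aux=3
x=2: not %3==0, s = (-7)-1 = -8; aux=5
x=10: not %3==0, s = (-8)-1 = -9; aux=15
x=9: %3==0, s = (-9)-9 = -18; aux=16
x=10: not %3==0, s = (-18)-1 = -19; aux=26
x=-2: not %3==0, s = (-19)-1 = -20; aux=24
x=14: not %3==0, s = (-20)-1 = -21; aux=38
x=-3: %3==0, s = (-21)-(-3) = -18; aux=39
s+aux = (-18)+39 = 21

21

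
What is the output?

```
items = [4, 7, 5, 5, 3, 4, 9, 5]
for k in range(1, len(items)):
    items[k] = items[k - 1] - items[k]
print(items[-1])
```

-34

k=1: items[1] = 4-7 = -3 → [4, -3, 5, 5, 3, 4, 9, 5]
k=2: items[2] = (-3)-5 = -8 → [4, -3, -8, 5, 3, 4, 9, 5]
k=3: items[3] = (-8)-5 = -13 → [4, -3, -8, -13, 3, 4, 9, 5]
k=4: items[4] = (-13)-3 = -16 → [4, -3, -8, -13, -16, 4, 9, 5]
k=5: items[5] = (-16)-4 = -20 → [4, -3, -8, -13, -16, -20, 9, 5]
k=6: items[6] = (-20)-9 = -29 → [4, -3, -8, -13, -16, -20, -29, 5]
k=7: items[7] = (-29)-5 = -34 → [4, -3, -8, -13, -16, -20, -29, -34]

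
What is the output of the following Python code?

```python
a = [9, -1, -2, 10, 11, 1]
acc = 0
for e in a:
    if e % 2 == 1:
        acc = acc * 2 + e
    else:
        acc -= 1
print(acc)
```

83

e=9: odd, acc = 0*2+9 = 9
e=-1: odd, acc = 9*2+(-1) = 17
e=-2: not odd, acc = 17-1 = 16
e=10: not odd, acc = 16-1 = 15
e=11: odd, acc = 15*2+11 = 41
e=1: odd, acc = 41*2+1 = 83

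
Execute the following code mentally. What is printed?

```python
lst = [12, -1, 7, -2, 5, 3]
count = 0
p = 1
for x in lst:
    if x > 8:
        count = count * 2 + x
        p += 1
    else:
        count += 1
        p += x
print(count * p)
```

x=12: >8, count = 0*2+12 = 12; p=2
x=-1: not >8, count = 12+1 = 13; p=1
x=7: not >8, count = 13+1 = 14; p=8
x=-2: not >8, count = 14+1 = 15; p=6
x=5: not >8, count = 15+1 = 16; p=11
x=3: not >8, count = 16+1 = 17; p=14
count*p = 17*14 = 238

238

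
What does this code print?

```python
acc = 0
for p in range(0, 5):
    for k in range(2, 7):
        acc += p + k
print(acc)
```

p=0,k=2: acc = 0+2 = 2
p=0,k=3: acc = 2+3 = 5
p=0,k=4: acc = 5+4 = 9
p=0,k=5: acc = 9+5 = 14
p=0,k=6: acc = 14+6 = 20
p=1,k=2: acc = 20+3 = 23
p=1,k=3: acc = 23+4 = 27
p=1,k=4: acc = 27+5 = 32
p=1,k=5: acc = 32+6 = 38
p=1,k=6: acc = 38+7 = 45
p=2,k=2: acc = 45+4 = 49
p=2,k=3: acc = 49+5 = 54
p=2,k=4: acc = 54+6 = 60
p=2,k=5: acc = 60+7 = 67
p=2,k=6: acc = 67+8 = 75
p=3,k=2: acc = 75+5 = 80
p=3,k=3: acc = 80+6 = 86
p=3,k=4: acc = 86+7 = 93
p=3,k=5: acc = 93+8 = 101
p=3,k=6: acc = 101+9 = 110
p=4,k=2: acc = 110+6 = 116
p=4,k=3: acc = 116+7 = 123
p=4,k=4: acc = 123+8 = 131
p=4,k=5: acc = 131+9 = 140
p=4,k=6: acc = 140+10 = 150

150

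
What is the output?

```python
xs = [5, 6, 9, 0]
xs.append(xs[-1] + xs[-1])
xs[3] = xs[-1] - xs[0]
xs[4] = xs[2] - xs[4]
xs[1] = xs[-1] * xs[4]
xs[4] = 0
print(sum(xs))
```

append xs[-1]+xs[-1] = 0+0 = 0 → [5, 6, 9, 0, 0]
xs[3] = xs[-1]-xs[0] = 0-5 = -5 → [5, 6, 9, -5, 0]
xs[4] = xs[2]-xs[4] = 9-0 = 9 → [5, 6, 9, -5, 9]
xs[1] = xs[-1]*xs[4] = 9*9 = 81 → [5, 81, 9, -5, 9]
xs[4] = 0 → [5, 81, 9, -5, 0]
sum = 90

90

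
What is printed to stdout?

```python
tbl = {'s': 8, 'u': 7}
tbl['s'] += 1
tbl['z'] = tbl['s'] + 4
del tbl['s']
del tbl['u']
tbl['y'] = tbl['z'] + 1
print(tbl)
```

{'z': 13, 'y': 14}

tbl['s'] = 8+1 = 9 → {'s': 9, 'u': 7}
tbl['z'] = tbl['s']+4 = 13 → {'s': 9, 'u': 7, 'z': 13}
del 's' → {'u': 7, 'z': 13}
del 'u' → {'z': 13}
tbl['y'] = tbl['z']+1 = 14 → {'z': 13, 'y': 14}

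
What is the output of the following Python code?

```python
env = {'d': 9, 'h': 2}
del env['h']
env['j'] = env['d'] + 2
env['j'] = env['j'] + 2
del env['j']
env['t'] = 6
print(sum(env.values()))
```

del 'h' → {'d': 9}
env['j'] = env['d']+2 = 11 → {'d': 9, 'j': 11}
env['j'] = env['j']+2 = 13 → {'d': 9, 'j': 13}
del 'j' → {'d': 9}
env['t'] = 6 → {'d': 9, 't': 6}
sum of values = 15

15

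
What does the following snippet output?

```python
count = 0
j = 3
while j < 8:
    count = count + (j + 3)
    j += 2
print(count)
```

j=3: count = 0+6 = 6
j=5: count = 6+8 = 14
j=7: count = 14+10 = 24

24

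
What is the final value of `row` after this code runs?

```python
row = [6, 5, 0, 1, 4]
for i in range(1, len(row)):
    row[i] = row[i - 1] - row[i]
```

[6, 1, 1, 0, -4]

i=1: row[1] = 6-5 = 1 → [6, 1, 0, 1, 4]
i=2: row[2] = 1-0 = 1 → [6, 1, 1, 1, 4]
i=3: row[3] = 1-1 = 0 → [6, 1, 1, 0, 4]
i=4: row[4] = 0-4 = -4 → [6, 1, 1, 0, -4]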